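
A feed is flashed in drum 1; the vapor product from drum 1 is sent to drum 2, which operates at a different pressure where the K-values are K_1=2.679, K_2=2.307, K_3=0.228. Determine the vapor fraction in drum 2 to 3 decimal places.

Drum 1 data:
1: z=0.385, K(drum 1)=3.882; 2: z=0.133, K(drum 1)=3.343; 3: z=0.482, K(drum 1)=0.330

V/F (drum 2) = 0.784

Drum 1:
Newton–Raphson from ψ₁ = 0.5:
  ψ₁ = 0.500: g = 0.1124, g' = -1.181 → ψ₁ = 0.595
  ψ₁ = 0.595: g = 0.0016, g' = -1.160 → ψ₁ = 0.597
Converged at ψ₁ = 0.597.
Drum-1 compositions:
  1: x = 0.142, y = 0.550
  2: x = 0.055, y = 0.185
  3: x = 0.803, y = 0.265
Drum-2 feed = drum-1 vapor: z₂ = (0.5496, 0.1854, 0.2650).
Drum 2:
Newton–Raphson from ψ₂ = 0.5:
  ψ₂ = 0.500: g = 0.3151, g' = -0.993 → ψ₂ = 0.817
  ψ₂ = 0.817: g = -0.0483, g' = -1.509 → ψ₂ = 0.785
  ψ₂ = 0.785: g = -0.0021, g' = -1.384 → ψ₂ = 0.784
Converged at ψ₂ = 0.784.
  1: x = 0.237, y = 0.636
  2: x = 0.092, y = 0.211
  3: x = 0.671, y = 0.153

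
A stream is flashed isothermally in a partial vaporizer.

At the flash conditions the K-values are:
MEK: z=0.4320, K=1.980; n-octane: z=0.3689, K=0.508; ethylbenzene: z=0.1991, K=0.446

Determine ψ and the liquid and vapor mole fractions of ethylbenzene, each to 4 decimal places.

Iterate (Newton) starting at ψ = 0.5:
  ψ = 0.5000: g = -0.10914, g' = -0.4609 → ψ = 0.2632
  ψ = 0.2632: g = -0.00107, g' = -0.4638 → ψ = 0.2609
Converged at ψ = 0.2609.
Compositions from xᵢ = zᵢ/(1+ψ(Kᵢ−1)), yᵢ = Kᵢxᵢ:
  MEK: x = 0.3440, y = 0.6812
  n-octane: x = 0.4232, y = 0.2150
  ethylbenzene: x = 0.2327, y = 0.1038

ψ = 0.2609, x_ethylbenzene = 0.2327, y_ethylbenzene = 0.1038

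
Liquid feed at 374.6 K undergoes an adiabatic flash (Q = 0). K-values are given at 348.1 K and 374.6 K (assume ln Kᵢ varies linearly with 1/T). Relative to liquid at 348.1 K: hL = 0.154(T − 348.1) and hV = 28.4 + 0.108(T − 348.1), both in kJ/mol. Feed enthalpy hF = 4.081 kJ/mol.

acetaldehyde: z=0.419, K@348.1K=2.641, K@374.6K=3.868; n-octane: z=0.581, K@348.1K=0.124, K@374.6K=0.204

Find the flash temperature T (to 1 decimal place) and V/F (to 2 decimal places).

T = 349.4 K, V/F = 0.14

Adiabatic flash: solve Rachford–Rice at each trial T, then check hF = ψ·hV(T) + (1−ψ)·hL(T).
  T = 348.1 K: K = (2.641, 0.124), RR gives ψ = 0.124, H_out = 3.529 kJ/mol
  T = 374.6 K: K = (3.868, 0.204), RR gives ψ = 0.324, H_out = 12.882 kJ/mol
  T = 361.4 K: K = (3.221, 0.161), RR gives ψ = 0.238, H_out = 8.651 kJ/mol
  T = 354.8 K: K = (2.924, 0.142), RR gives ψ = 0.186, H_out = 6.262 kJ/mol
  T = 351.5 K: K = (2.782, 0.133), RR gives ψ = 0.157, H_out = 4.963 kJ/mol
  T = 349.8 K: K = (2.711, 0.128), RR gives ψ = 0.141, H_out = 4.259 kJ/mol
Linear interpolation between T = 348.1 (H_out = 3.529) and T = 349.8 (H_out = 4.259) on hF = 4.081 gives T ≈ 349.4 K, at which ψ = 0.14.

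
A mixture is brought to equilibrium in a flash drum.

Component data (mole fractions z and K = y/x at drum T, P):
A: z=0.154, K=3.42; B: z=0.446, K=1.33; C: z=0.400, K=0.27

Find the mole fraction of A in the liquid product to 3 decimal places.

Rachford–Rice: g(β) = Σ zᵢ(Kᵢ−1)/(1+β(Kᵢ−1)) = 0.
Feasibility: ΣzᵢKᵢ = 1.228, Σzᵢ/Kᵢ = 1.862 — both > 1, two phases present.
Newton–Raphson from β = 0.5:
  β = 0.500: g = -0.1649, g' = -0.749 → β = 0.280
  β = 0.280: g = -0.0101, g' = -0.698 → β = 0.265
  β = 0.265: g = 0.0000, g' = -0.703 → β = 0.266
Converged at β = 0.266.
Compositions from xᵢ = zᵢ/(1+β(Kᵢ−1)), yᵢ = Kᵢxᵢ:
  A: x = 0.094, y = 0.321
  B: x = 0.410, y = 0.545
  C: x = 0.496, y = 0.134

x_A = 0.094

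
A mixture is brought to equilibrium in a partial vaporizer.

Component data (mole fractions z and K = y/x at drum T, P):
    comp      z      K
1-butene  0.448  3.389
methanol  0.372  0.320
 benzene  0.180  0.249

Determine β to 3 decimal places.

β = 0.405

Let β = V/F and solve Σ zᵢ(Kᵢ−1)/(1+β(Kᵢ−1)) = 0.
Feasibility: ΣzᵢKᵢ = 1.682, Σzᵢ/Kᵢ = 2.018 — both > 1, two phases present.
Newton iteration, β⁰ = 0.5:
  β = 0.500: g = -0.1120, g' = -1.186 → β = 0.406
  β = 0.406: g = -0.0001, g' = -1.197 → β = 0.405
Converged at β = 0.405.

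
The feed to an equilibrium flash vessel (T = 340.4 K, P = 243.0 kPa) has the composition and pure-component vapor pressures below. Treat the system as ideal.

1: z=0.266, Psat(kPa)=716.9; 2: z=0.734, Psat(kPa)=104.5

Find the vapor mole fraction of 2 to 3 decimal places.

y_2 = 0.333

Raoult's law: Kᵢ = Pᵢˢᵃᵗ/P = Pᵢˢᵃᵗ/243.0.
  K_1 = 716.9/243.0 = 2.95021, K_2 = 104.5/243.0 = 0.43004
Material balance + equilibrium reduce to Σ zᵢ(Kᵢ−1)/(1+β(Kᵢ−1)) = 0.
Check two-phase: ΣzᵢKᵢ = 1.100 > 1 and Σzᵢ/Kᵢ = 1.797 > 1, so g(0) = 0.100 > 0 and g(1) = -0.797 < 0.
Binary case is linear: z₁(K₁−1)(1+β(K₂−1)) + z₂(K₂−1)(1+β(K₁−1)) = 0
⇒ β = [z₁(K₁−1)+z₂(K₂−1)] / [−(K₁−1)(K₂−1)] = 0.1004/1.1115 = 0.090
Compositions from xᵢ = zᵢ/(1+β(Kᵢ−1)), yᵢ = Kᵢxᵢ:
  1: x = 0.226, y = 0.667
  2: x = 0.774, y = 0.333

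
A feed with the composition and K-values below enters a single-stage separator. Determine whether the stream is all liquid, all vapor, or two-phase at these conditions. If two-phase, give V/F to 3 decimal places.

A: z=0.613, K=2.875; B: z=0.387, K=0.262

two-phase, V/F = 0.624

ΣzᵢKᵢ = 1.864; Σzᵢ/Kᵢ = 1.690.
Both exceed 1, so a two-phase solution exists.
Newton–Raphson from ψ = 0.5:
  ψ = 0.500: g = 0.1406, g' = -1.103 → ψ = 0.627
  ψ = 0.627: g = -0.0038, g' = -1.186 → ψ = 0.624
Converged at ψ = 0.624.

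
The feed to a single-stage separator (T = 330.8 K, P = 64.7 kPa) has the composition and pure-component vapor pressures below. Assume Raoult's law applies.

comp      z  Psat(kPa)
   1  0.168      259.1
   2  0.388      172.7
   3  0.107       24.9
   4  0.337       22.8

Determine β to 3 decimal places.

Raoult's law: Kᵢ = Pᵢˢᵃᵗ/P = Pᵢˢᵃᵗ/64.7.
  K_1 = 259.1/64.7 = 4.00464, K_2 = 172.7/64.7 = 2.66924, K_3 = 24.9/64.7 = 0.38485, K_4 = 22.8/64.7 = 0.35240
Iterate (Newton) starting at β = 0.6:
  β = 0.600: g = 0.0424, g' = -0.943 → β = 0.645
Converged at β = 0.645.

β = 0.645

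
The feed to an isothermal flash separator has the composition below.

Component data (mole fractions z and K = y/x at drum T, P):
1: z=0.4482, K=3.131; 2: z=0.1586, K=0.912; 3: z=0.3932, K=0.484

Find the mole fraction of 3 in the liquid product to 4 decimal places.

Newton iteration, V/F⁰ = 0.48:
  V/F = 0.4800: g = 0.18790, g' = -0.6837 → V/F = 0.7548
  V/F = 0.7548: g = 0.01887, g' = -0.5814 → V/F = 0.7873
Converged at V/F = 0.7873.
Compositions from xᵢ = zᵢ/(1+V/F(Kᵢ−1)), yᵢ = Kᵢxᵢ:
  1: x = 0.1674, y = 0.5241
  2: x = 0.1704, y = 0.1554
  3: x = 0.6622, y = 0.3205

x_3 = 0.6622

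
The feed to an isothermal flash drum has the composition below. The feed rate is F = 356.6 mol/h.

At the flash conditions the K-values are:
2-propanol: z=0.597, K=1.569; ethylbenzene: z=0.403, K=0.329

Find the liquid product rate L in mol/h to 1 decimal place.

Binary case is linear: z₁(K₁−1)(1+ψ(K₂−1)) + z₂(K₂−1)(1+ψ(K₁−1)) = 0
⇒ ψ = [z₁(K₁−1)+z₂(K₂−1)] / [−(K₁−1)(K₂−1)] = 0.0693/0.3818 = 0.181
Then V = ψ·F = 0.1815·356.6 = 64.7 mol/h and L = F − V = 291.9 mol/h.

L = 291.9 mol/h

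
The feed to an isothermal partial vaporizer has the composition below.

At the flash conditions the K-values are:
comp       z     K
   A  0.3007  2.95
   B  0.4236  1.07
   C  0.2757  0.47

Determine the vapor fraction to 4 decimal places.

Let ψ = V/F and solve Σ zᵢ(Kᵢ−1)/(1+ψ(Kᵢ−1)) = 0.
Feasibility: ΣzᵢKᵢ = 1.4699, Σzᵢ/Kᵢ = 1.0844 — both > 1, two phases present.
Iterate (Newton) starting at ψ = 0.63:
  ψ = 0.6300: g = 0.07215, g' = -0.4067 → ψ = 0.8074
  ψ = 0.8074: g = 0.00040, g' = -0.4110 → ψ = 0.8084
Converged at ψ = 0.8084.

ψ = 0.8084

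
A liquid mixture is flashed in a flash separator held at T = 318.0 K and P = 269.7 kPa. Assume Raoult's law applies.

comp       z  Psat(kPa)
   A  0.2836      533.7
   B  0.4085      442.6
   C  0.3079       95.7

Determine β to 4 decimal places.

β = 0.6717

Raoult's law: Kᵢ = Pᵢˢᵃᵗ/P = Pᵢˢᵃᵗ/269.7.
  K_A = 533.7/269.7 = 1.978865, K_B = 442.6/269.7 = 1.641083, K_C = 95.7/269.7 = 0.354839
Material balance + equilibrium reduce to Σ zᵢ(Kᵢ−1)/(1+β(Kᵢ−1)) = 0.
g(0) = ΣzᵢKᵢ − 1 = 0.3408 and g(1) = 1 − Σzᵢ/Kᵢ = -0.2600, so a root lies in (0, 1).
Newton–Raphson from β = 0.5:
  β = 0.5000: g = 0.09146, g' = -0.4980 → β = 0.6836
  β = 0.6836: g = -0.00700, g' = -0.5889 → β = 0.6718
  β = 0.6718: g = -0.00005, g' = -0.5801 → β = 0.6717
Converged at β = 0.6717.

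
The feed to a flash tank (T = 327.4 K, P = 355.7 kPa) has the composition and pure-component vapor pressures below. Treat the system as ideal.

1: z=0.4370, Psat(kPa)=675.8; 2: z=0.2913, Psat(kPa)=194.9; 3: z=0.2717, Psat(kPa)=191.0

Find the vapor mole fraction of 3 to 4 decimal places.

Raoult's law: Kᵢ = Pᵢˢᵃᵗ/P = Pᵢˢᵃᵗ/355.7.
  K_1 = 675.8/355.7 = 1.899916, K_2 = 194.9/355.7 = 0.547934, K_3 = 191.0/355.7 = 0.536969
Iterate (Newton) starting at ψ = 0.6:
  ψ = 0.6000: g = -0.09953, g' = -0.3730 → ψ = 0.3332
  ψ = 0.3332: g = -0.00125, g' = -0.3734 → ψ = 0.3298
Converged at ψ = 0.3299.
Compositions from xᵢ = zᵢ/(1+ψ(Kᵢ−1)), yᵢ = Kᵢxᵢ:
  1: x = 0.3370, y = 0.6402
  2: x = 0.3423, y = 0.1876
  3: x = 0.3207, y = 0.1722

y_3 = 0.1722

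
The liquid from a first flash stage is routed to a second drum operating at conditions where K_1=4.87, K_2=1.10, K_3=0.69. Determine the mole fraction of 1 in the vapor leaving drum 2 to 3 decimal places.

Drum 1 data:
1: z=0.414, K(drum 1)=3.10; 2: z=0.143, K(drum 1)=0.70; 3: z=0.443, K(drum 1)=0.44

y_1 (drum 2) = 0.284

Drum 1:
Let ψ₁ = V/F and solve Σ zᵢ(Kᵢ−1)/(1+ψ₁(Kᵢ−1)) = 0.
Check two-phase: ΣzᵢKᵢ = 1.578 > 1 and Σzᵢ/Kᵢ = 1.345 > 1, so g(0) = 0.578 > 0 and g(1) = -0.345 < 0.
Iterate (Newton) starting at ψ₁ = 0.5:
  ψ₁ = 0.500: g = 0.0291, g' = -0.720 → ψ₁ = 0.540
  ψ₁ = 0.540: g = 0.0003, g' = -0.705 → ψ₁ = 0.541
Converged at ψ₁ = 0.541.
Drum-1 compositions:
  1: x = 0.194, y = 0.601
  2: x = 0.171, y = 0.119
  3: x = 0.635, y = 0.280
Drum-2 feed = drum-1 liquid: z₂ = (0.1938, 0.1707, 0.6355).
Drum 2:
Rachford–Rice: g(ψ₂) = Σ zᵢ(Kᵢ−1)/(1+ψ₂(Kᵢ−1)) = 0.
Check two-phase: ΣzᵢKᵢ = 1.570 > 1 and Σzᵢ/Kᵢ = 1.116 > 1, so g(0) = 0.570 > 0 and g(1) = -0.116 < 0.
Iterate (Newton) starting at ψ₂ = 0.5:
  ψ₂ = 0.500: g = 0.0387, g' = -0.424 → ψ₂ = 0.591
  ψ₂ = 0.591: g = 0.0030, g' = -0.362 → ψ₂ = 0.600
Converged at ψ₂ = 0.600.
  1: x = 0.058, y = 0.284
  2: x = 0.161, y = 0.177
  3: x = 0.781, y = 0.539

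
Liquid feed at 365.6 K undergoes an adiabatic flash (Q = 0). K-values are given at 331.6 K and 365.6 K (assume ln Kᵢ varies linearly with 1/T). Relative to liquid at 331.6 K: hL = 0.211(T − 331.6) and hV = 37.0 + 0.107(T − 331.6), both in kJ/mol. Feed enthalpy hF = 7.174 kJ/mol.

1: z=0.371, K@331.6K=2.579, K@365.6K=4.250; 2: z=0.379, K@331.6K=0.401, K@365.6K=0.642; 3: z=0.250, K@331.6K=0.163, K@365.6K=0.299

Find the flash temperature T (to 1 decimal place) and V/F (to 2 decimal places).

Adiabatic flash: solve Rachford–Rice at each trial T, then check hF = ψ·hV(T) + (1−ψ)·hL(T).
  T = 331.6 K: K = (2.579, 0.401, 0.163), RR gives ψ = 0.135, H_out = 4.994 kJ/mol
  T = 365.6 K: K = (4.250, 0.642, 0.299), RR gives ψ = 0.526, H_out = 24.785 kJ/mol
  T = 348.6 K: K = (3.351, 0.513, 0.224), RR gives ψ = 0.340, H_out = 15.573 kJ/mol
  T = 340.1 K: K = (2.950, 0.455, 0.192), RR gives ψ = 0.244, H_out = 10.615 kJ/mol
  T = 335.9 K: K = (2.763, 0.428, 0.177), RR gives ψ = 0.193, H_out = 7.949 kJ/mol
  T = 333.8 K: K = (2.672, 0.415, 0.170), RR gives ψ = 0.165, H_out = 6.539 kJ/mol
Linear interpolation between T = 333.8 (H_out = 6.539) and T = 335.9 (H_out = 7.949) on hF = 7.174 gives T ≈ 334.7 K, at which ψ = 0.18.

T = 334.7 K, V/F = 0.18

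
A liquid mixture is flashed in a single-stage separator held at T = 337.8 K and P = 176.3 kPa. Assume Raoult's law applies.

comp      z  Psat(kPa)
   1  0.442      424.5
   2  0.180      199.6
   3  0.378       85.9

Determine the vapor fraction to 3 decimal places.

Raoult's law: Kᵢ = Pᵢˢᵃᵗ/P = Pᵢˢᵃᵗ/176.3.
  K_1 = 424.5/176.3 = 2.40783, K_2 = 199.6/176.3 = 1.13216, K_3 = 85.9/176.3 = 0.48724
Newton iteration, ψ⁰ = 0.5:
  ψ = 0.500: g = 0.1269, g' = -0.484 → ψ = 0.762
  ψ = 0.762: g = 0.0037, g' = -0.474 → ψ = 0.770
Converged at ψ = 0.770.

ψ = 0.770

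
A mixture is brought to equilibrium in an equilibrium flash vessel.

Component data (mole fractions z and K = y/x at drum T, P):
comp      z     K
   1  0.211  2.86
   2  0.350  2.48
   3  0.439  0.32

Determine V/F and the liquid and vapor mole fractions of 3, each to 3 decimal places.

Rachford–Rice: g(V/F) = Σ zᵢ(Kᵢ−1)/(1+V/F(Kᵢ−1)) = 0.
Check two-phase: ΣzᵢKᵢ = 1.612 > 1 and Σzᵢ/Kᵢ = 1.587 > 1, so g(0) = 0.612 > 0 and g(1) = -0.587 < 0.
Newton iteration, V/F⁰ = 0.5:
  V/F = 0.500: g = 0.0487, g' = -0.915 → V/F = 0.553
Converged at V/F = 0.553.
Compositions from xᵢ = zᵢ/(1+V/F(Kᵢ−1)), yᵢ = Kᵢxᵢ:
  1: x = 0.104, y = 0.298
  2: x = 0.192, y = 0.477
  3: x = 0.703, y = 0.225

V/F = 0.553, x_3 = 0.703, y_3 = 0.225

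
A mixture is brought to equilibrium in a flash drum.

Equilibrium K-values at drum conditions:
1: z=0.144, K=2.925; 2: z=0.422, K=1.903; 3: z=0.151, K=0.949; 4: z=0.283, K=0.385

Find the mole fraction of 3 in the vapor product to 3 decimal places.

Iterate (Newton) starting at β = 0.58:
  β = 0.580: g = 0.1026, g' = -0.526 → β = 0.775
  β = 0.775: g = -0.0051, g' = -0.596 → β = 0.766
Converged at β = 0.766.
Compositions from xᵢ = zᵢ/(1+β(Kᵢ−1)), yᵢ = Kᵢxᵢ:
  1: x = 0.058, y = 0.170
  2: x = 0.249, y = 0.475
  3: x = 0.157, y = 0.149
  4: x = 0.535, y = 0.206

y_3 = 0.149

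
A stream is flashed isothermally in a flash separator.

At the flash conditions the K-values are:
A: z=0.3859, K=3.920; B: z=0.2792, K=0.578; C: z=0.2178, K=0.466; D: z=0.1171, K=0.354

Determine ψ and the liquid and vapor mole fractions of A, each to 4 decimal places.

ψ = 0.5463, x_A = 0.1487, y_A = 0.5829

Newton iteration, ψ⁰ = 0.5:
  ψ = 0.5000: g = 0.03832, g' = -0.8458 → ψ = 0.5453
  ψ = 0.5453: g = 0.00077, g' = -0.8136 → ψ = 0.5463
Converged at ψ = 0.5463.
Compositions from xᵢ = zᵢ/(1+ψ(Kᵢ−1)), yᵢ = Kᵢxᵢ:
  A: x = 0.1487, y = 0.5829
  B: x = 0.3628, y = 0.2097
  C: x = 0.3075, y = 0.1433
  D: x = 0.1810, y = 0.0641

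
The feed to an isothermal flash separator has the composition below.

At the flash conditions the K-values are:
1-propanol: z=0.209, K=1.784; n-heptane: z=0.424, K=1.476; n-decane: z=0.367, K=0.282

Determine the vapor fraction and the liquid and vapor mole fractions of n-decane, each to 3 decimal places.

ψ = 0.242, x_n-decane = 0.444, y_n-decane = 0.125

Newton iteration, ψ⁰ = 0.36:
  ψ = 0.360: g = -0.0553, g' = -0.492 → ψ = 0.248
  ψ = 0.248: g = -0.0028, g' = -0.447 → ψ = 0.242
Converged at ψ = 0.242.
Compositions from xᵢ = zᵢ/(1+ψ(Kᵢ−1)), yᵢ = Kᵢxᵢ:
  1-propanol: x = 0.176, y = 0.313
  n-heptane: x = 0.380, y = 0.561
  n-decane: x = 0.444, y = 0.125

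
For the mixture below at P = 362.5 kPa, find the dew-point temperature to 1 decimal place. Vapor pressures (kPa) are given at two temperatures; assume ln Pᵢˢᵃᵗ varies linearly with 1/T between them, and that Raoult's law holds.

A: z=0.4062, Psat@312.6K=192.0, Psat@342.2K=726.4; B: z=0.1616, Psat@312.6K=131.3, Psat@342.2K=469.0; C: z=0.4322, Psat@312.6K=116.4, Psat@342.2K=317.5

Dew-point temperature: Σzᵢ·P/Pᵢˢᵃᵗ(T) = 1. Interpolate ln Pᵢˢᵃᵗ = aᵢ + bᵢ/T.
  T = 312.6 K: ΣzᵢP/Pᵢˢᵃᵗ = 2.5591
  T = 342.2 K: ΣzᵢP/Pᵢˢᵃᵗ = 0.8211
  T = 327.4 K: ΣzᵢP/Pᵢˢᵃᵗ = 1.4087
  T = 334.8 K: ΣzᵢP/Pᵢˢᵃᵗ = 1.0684
  T = 338.5 K: ΣzᵢP/Pᵢˢᵃᵗ = 0.9351
  T = 336.6 K: ΣzᵢP/Pᵢˢᵃᵗ = 1.0009
Interpolating between 336.6 K and 338.5 K gives T ≈ 336.6 K.

T = 336.6 K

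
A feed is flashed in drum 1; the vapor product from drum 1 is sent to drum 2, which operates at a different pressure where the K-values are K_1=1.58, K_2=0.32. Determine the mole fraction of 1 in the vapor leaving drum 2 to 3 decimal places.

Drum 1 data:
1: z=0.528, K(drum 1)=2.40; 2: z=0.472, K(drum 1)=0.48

y_1 (drum 2) = 0.853

Drum 1:
Rachford–Rice: g(ψ₁) = Σ zᵢ(Kᵢ−1)/(1+ψ₁(Kᵢ−1)) = 0.
g(0) = ΣzᵢKᵢ − 1 = 0.494 and g(1) = 1 − Σzᵢ/Kᵢ = -0.203, so a root lies in (0, 1).
Iterate (Newton) starting at ψ₁ = 0.57:
  ψ₁ = 0.570: g = 0.0623, g' = -0.578 → ψ₁ = 0.678
Converged at ψ₁ = 0.678.
Drum-1 compositions:
  1: x = 0.271, y = 0.650
  2: x = 0.729, y = 0.350
Drum-2 feed = drum-1 vapor: z₂ = (0.6500, 0.3500).
Drum 2:
Let ψ₂ = V/F and solve Σ zᵢ(Kᵢ−1)/(1+ψ₂(Kᵢ−1)) = 0.
Check two-phase: ΣzᵢKᵢ = 1.139 > 1 and Σzᵢ/Kᵢ = 1.505 > 1, so g(0) = 0.139 > 0 and g(1) = -0.505 < 0.
Iterate (Newton) starting at ψ₂ = 0.5:
  ψ₂ = 0.500: g = -0.0684, g' = -0.503 → ψ₂ = 0.364
  ψ₂ = 0.364: g = -0.0050, g' = -0.435 → ψ₂ = 0.352
Converged at ψ₂ = 0.352.
  1: x = 0.540, y = 0.853
  2: x = 0.460, y = 0.147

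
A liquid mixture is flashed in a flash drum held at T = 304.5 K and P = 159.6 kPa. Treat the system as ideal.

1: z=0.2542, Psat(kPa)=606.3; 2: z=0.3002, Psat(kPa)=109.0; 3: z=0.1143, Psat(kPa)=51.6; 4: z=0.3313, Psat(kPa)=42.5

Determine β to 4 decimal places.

β = 0.1833

Raoult's law: Kᵢ = Pᵢˢᵃᵗ/P = Pᵢˢᵃᵗ/159.6.
  K_1 = 606.3/159.6 = 3.798872, K_2 = 109.0/159.6 = 0.682957, K_3 = 51.6/159.6 = 0.323308, K_4 = 42.5/159.6 = 0.266291
Let β = V/F and solve Σ zᵢ(Kᵢ−1)/(1+β(Kᵢ−1)) = 0.
Feasibility: ΣzᵢKᵢ = 1.2959, Σzᵢ/Kᵢ = 2.1041 — both > 1, two phases present.
Newton iteration, β⁰ = 0.66:
  β = 0.6600: g = -0.48156, g' = -1.1353 → β = 0.2358
  β = 0.2358: g = -0.06025, g' = -1.0927 → β = 0.1807
  β = 0.1807: g = 0.00320, g' = -1.2172 → β = 0.1833
Converged at β = 0.1833.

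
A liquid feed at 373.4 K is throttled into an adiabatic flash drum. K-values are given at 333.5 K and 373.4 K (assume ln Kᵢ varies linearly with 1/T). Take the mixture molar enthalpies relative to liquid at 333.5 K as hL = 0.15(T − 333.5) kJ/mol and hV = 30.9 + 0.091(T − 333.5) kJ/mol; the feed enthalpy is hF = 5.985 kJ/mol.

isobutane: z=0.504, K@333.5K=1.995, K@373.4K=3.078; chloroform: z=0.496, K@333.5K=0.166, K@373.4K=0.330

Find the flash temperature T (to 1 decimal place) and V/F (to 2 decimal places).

Adiabatic flash: solve Rachford–Rice at each trial T, then check hF = ψ·hV(T) + (1−ψ)·hL(T).
  T = 333.5 K: K = (1.995, 0.166), RR gives ψ = 0.106, H_out = 3.270 kJ/mol
  T = 373.4 K: K = (3.078, 0.330), RR gives ψ = 0.514, H_out = 20.645 kJ/mol
  T = 353.4 K: K = (2.507, 0.238), RR gives ψ = 0.333, H_out = 12.875 kJ/mol
  T = 343.4 K: K = (2.243, 0.200), RR gives ψ = 0.231, H_out = 8.479 kJ/mol
  T = 338.4 K: K = (2.116, 0.182), RR gives ψ = 0.172, H_out = 5.992 kJ/mol
  T = 335.9 K: K = (2.054, 0.174), RR gives ψ = 0.139, H_out = 4.645 kJ/mol
  T = 337.1 K: K = (2.083, 0.178), RR gives ψ = 0.155, H_out = 5.301 kJ/mol
Linear interpolation between T = 337.1 (H_out = 5.301) and T = 338.4 (H_out = 5.992) on hF = 5.985 gives T ≈ 338.4 K, at which ψ = 0.17.

T = 338.4 K, V/F = 0.17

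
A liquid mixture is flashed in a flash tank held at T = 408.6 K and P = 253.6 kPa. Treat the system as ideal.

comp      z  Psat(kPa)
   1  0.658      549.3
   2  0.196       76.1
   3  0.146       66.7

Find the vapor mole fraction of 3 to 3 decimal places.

y_3 = 0.071

Raoult's law: Kᵢ = Pᵢˢᵃᵗ/P = Pᵢˢᵃᵗ/253.6.
  K_1 = 549.3/253.6 = 2.16601, K_2 = 76.1/253.6 = 0.30008, K_3 = 66.7/253.6 = 0.26301
Let ψ = V/F and solve Σ zᵢ(Kᵢ−1)/(1+ψ(Kᵢ−1)) = 0.
Feasibility: ΣzᵢKᵢ = 1.522, Σzᵢ/Kᵢ = 1.512 — both > 1, two phases present.
Iterate (Newton) starting at ψ = 0.61:
  ψ = 0.610: g = 0.0135, g' = -0.860 → ψ = 0.626
Converged at ψ = 0.626.
Compositions from xᵢ = zᵢ/(1+ψ(Kᵢ−1)), yᵢ = Kᵢxᵢ:
  1: x = 0.380, y = 0.824
  2: x = 0.349, y = 0.105
  3: x = 0.271, y = 0.071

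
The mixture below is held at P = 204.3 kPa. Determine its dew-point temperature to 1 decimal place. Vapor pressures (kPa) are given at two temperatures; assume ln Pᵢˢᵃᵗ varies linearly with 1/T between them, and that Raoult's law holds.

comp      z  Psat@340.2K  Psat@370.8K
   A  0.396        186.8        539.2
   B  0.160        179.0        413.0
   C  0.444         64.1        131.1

T = 367.3 K

Dew-point temperature: Σzᵢ·P/Pᵢˢᵃᵗ(T) = 1. Interpolate ln Pᵢˢᵃᵗ = aᵢ + bᵢ/T.
  T = 340.2 K: ΣzᵢP/Pᵢˢᵃᵗ = 2.0308
  T = 370.8 K: ΣzᵢP/Pᵢˢᵃᵗ = 0.9211
  T = 355.5 K: ΣzᵢP/Pᵢˢᵃᵗ = 1.3416
  T = 363.1 K: ΣzᵢP/Pᵢˢᵃᵗ = 1.1081
  T = 367.0 K: ΣzᵢP/Pᵢˢᵃᵗ = 1.0080
  T = 368.9 K: ΣzᵢP/Pᵢˢᵃᵗ = 0.9633
Interpolating between 367.0 K and 368.9 K gives T ≈ 367.3 K.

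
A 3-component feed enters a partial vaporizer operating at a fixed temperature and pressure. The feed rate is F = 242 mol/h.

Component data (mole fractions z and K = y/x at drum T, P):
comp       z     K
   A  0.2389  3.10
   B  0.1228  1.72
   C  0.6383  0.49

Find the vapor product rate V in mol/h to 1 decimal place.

Let ψ = V/F and solve Σ zᵢ(Kᵢ−1)/(1+ψ(Kᵢ−1)) = 0.
Feasibility: ΣzᵢKᵢ = 1.2646, Σzᵢ/Kᵢ = 1.4511 — both > 1, two phases present.
Iterate (Newton) starting at ψ = 0.61:
  ψ = 0.6100: g = -0.19116, g' = -0.5831 → ψ = 0.2821
  ψ = 0.2821: g = 0.00828, g' = -0.6859 → ψ = 0.2942
  ψ = 0.2942: g = 0.00006, g' = -0.6757 → ψ = 0.2943
Converged at ψ = 0.2943.
Then V = ψ·F = 0.2943·242 = 71.2 mol/h and L = F − V = 170.8 mol/h.

V = 71.2 mol/h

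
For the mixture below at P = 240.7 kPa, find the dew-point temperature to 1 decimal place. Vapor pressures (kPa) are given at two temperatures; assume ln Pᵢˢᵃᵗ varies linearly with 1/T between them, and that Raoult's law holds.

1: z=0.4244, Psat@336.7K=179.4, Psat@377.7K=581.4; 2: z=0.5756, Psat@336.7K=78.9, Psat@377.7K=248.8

T = 365.7 K

Dew-point temperature: Σzᵢ·P/Pᵢˢᵃᵗ(T) = 1. Interpolate ln Pᵢˢᵃᵗ = aᵢ + bᵢ/T.
  T = 336.7 K: ΣzᵢP/Pᵢˢᵃᵗ = 2.3254
  T = 377.7 K: ΣzᵢP/Pᵢˢᵃᵗ = 0.7326
  T = 357.2 K: ΣzᵢP/Pᵢˢᵃᵗ = 1.2626
  T = 367.4 K: ΣzᵢP/Pᵢˢᵃᵗ = 0.9557
  T = 362.3 K: ΣzᵢP/Pᵢˢᵃᵗ = 1.0964
  T = 364.9 K: ΣzᵢP/Pᵢˢᵃᵗ = 1.0218
Interpolating between 364.9 K and 367.4 K gives T ≈ 365.7 K.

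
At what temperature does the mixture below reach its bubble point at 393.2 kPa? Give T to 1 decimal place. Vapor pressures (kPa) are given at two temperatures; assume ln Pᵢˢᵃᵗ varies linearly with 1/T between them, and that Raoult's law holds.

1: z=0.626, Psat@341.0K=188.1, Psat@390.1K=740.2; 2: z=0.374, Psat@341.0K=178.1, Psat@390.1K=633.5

T = 367.2 K

Bubble-point temperature: ΣzᵢPᵢˢᵃᵗ(T) = P. Interpolate ln Pᵢˢᵃᵗ = aᵢ + bᵢ/T.
  T = 341.0 K: ΣzᵢPᵢˢᵃᵗ = 184.36 kPa
  T = 390.1 K: ΣzᵢPᵢˢᵃᵗ = 700.29 kPa
  T = 365.6 K: ΣzᵢPᵢˢᵃᵗ = 376.18 kPa
  T = 377.9 K: ΣzᵢPᵢˢᵃᵗ = 519.08 kPa
  T = 371.8 K: ΣzᵢPᵢˢᵃᵗ = 443.65 kPa
  T = 368.7 K: ΣzᵢPᵢˢᵃᵗ = 408.81 kPa
  T = 367.1 K: ΣzᵢPᵢˢᵃᵗ = 391.70 kPa
Interpolating between 367.1 K and 368.7 K gives T ≈ 367.2 K.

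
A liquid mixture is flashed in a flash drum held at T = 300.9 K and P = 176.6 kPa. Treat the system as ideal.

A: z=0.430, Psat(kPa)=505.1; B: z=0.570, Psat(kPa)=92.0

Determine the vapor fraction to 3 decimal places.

Raoult's law: Kᵢ = Pᵢˢᵃᵗ/P = Pᵢˢᵃᵗ/176.6.
  K_A = 505.1/176.6 = 2.86014, K_B = 92.0/176.6 = 0.52095
Binary case is linear: z₁(K₁−1)(1+ψ(K₂−1)) + z₂(K₂−1)(1+ψ(K₁−1)) = 0
⇒ ψ = [z₁(K₁−1)+z₂(K₂−1)] / [−(K₁−1)(K₂−1)] = 0.5268/0.8911 = 0.591

ψ = 0.591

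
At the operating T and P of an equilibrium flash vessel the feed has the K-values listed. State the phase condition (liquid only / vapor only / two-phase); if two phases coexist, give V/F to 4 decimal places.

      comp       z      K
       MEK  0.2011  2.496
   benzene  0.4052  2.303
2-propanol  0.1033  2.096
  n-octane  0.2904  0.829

vapor only

ΣzᵢKᵢ = 1.8924; Σzᵢ/Kᵢ = 0.6561.
Since Σzᵢ/Kᵢ < 1 the mixture is above its dew point — single vapor phase.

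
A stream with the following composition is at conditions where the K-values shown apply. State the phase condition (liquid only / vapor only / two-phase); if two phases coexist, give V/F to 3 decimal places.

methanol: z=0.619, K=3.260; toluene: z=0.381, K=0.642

vapor only

ΣzᵢKᵢ = 2.263; Σzᵢ/Kᵢ = 0.783.
Since Σzᵢ/Kᵢ < 1 the mixture is above its dew point — single vapor phase.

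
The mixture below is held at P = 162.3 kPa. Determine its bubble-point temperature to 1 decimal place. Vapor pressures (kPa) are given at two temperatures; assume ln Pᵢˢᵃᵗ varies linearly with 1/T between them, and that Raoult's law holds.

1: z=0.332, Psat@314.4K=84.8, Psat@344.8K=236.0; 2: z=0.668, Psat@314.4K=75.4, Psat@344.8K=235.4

T = 333.9 K

Bubble-point temperature: ΣzᵢPᵢˢᵃᵗ(T) = P. Interpolate ln Pᵢˢᵃᵗ = aᵢ + bᵢ/T.
  T = 314.4 K: ΣzᵢPᵢˢᵃᵗ = 78.52 kPa
  T = 344.8 K: ΣzᵢPᵢˢᵃᵗ = 235.60 kPa
  T = 329.6 K: ΣzᵢPᵢˢᵃᵗ = 139.45 kPa
  T = 337.2 K: ΣzᵢPᵢˢᵃᵗ = 182.32 kPa
  T = 333.4 K: ΣzᵢPᵢˢᵃᵗ = 159.69 kPa
  T = 335.3 K: ΣzᵢPᵢˢᵃᵗ = 170.69 kPa
Interpolating between 333.4 K and 335.3 K gives T ≈ 333.9 K.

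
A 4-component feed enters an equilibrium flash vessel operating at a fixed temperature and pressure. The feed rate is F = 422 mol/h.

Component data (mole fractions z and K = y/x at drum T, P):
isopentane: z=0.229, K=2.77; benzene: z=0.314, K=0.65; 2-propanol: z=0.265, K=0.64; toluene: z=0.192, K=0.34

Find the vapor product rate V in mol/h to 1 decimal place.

Material balance + equilibrium reduce to Σ zᵢ(Kᵢ−1)/(1+V/F(Kᵢ−1)) = 0.
Check two-phase: ΣzᵢKᵢ = 1.073 > 1 and Σzᵢ/Kᵢ = 1.545 > 1, so g(0) = 0.073 > 0 and g(1) = -0.545 < 0.
Newton–Raphson from V/F = 0.63:
  V/F = 0.630: g = -0.2896, g' = -0.526 → V/F = 0.080
  V/F = 0.080: g = 0.0103, g' = -0.722 → V/F = 0.094
Converged at V/F = 0.094.
Then V = V/F·F = 0.0940·422 = 39.7 mol/h and L = F − V = 382.3 mol/h.

V = 39.7 mol/h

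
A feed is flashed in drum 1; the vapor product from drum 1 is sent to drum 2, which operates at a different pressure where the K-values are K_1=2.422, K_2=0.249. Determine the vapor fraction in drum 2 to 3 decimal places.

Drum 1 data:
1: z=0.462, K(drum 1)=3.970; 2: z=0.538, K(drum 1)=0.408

Drum 1:
Let ψ₁ = V/F and solve Σ zᵢ(Kᵢ−1)/(1+ψ₁(Kᵢ−1)) = 0.
Check two-phase: ΣzᵢKᵢ = 2.054 > 1 and Σzᵢ/Kᵢ = 1.435 > 1, so g(0) = 1.054 > 0 and g(1) = -0.435 < 0.
Iterate (Newton) starting at ψ₁ = 0.63:
  ψ₁ = 0.630: g = -0.0300, g' = -0.974 → ψ₁ = 0.599
Converged at ψ₁ = 0.599.
Drum-1 compositions:
  1: x = 0.166, y = 0.660
  2: x = 0.834, y = 0.340
Drum-2 feed = drum-1 vapor: z₂ = (0.6598, 0.3402).
Drum 2:
Material balance + equilibrium reduce to Σ zᵢ(Kᵢ−1)/(1+ψ₂(Kᵢ−1)) = 0.
Check two-phase: ΣzᵢKᵢ = 1.683 > 1 and Σzᵢ/Kᵢ = 1.639 > 1, so g(0) = 0.683 > 0 and g(1) = -0.639 < 0.
Newton iteration, ψ₂⁰ = 0.5:
  ψ₂ = 0.500: g = 0.1393, g' = -0.948 → ψ₂ = 0.647
  ψ₂ = 0.647: g = -0.0082, g' = -1.088 → ψ₂ = 0.639
Converged at ψ₂ = 0.639.
  1: x = 0.346, y = 0.837
  2: x = 0.654, y = 0.163

V/F (drum 2) = 0.639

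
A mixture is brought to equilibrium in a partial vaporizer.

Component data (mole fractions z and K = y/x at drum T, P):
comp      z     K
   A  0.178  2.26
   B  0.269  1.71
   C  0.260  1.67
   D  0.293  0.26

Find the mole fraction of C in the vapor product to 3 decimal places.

Rachford–Rice: g(β) = Σ zᵢ(Kᵢ−1)/(1+β(Kᵢ−1)) = 0.
Check two-phase: ΣzᵢKᵢ = 1.373 > 1 and Σzᵢ/Kᵢ = 1.519 > 1, so g(0) = 0.373 > 0 and g(1) = -0.519 < 0.
Iterate (Newton) starting at β = 0.5:
  β = 0.500: g = 0.0649, g' = -0.650 → β = 0.600
  β = 0.600: g = -0.0039, g' = -0.737 → β = 0.594
Converged at β = 0.594.
Compositions from xᵢ = zᵢ/(1+β(Kᵢ−1)), yᵢ = Kᵢxᵢ:
  A: x = 0.102, y = 0.230
  B: x = 0.189, y = 0.323
  C: x = 0.186, y = 0.311
  D: x = 0.523, y = 0.136

y_C = 0.311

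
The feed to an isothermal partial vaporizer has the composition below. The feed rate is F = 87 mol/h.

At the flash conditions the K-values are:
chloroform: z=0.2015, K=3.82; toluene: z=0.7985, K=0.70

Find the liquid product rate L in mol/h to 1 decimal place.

Material balance + equilibrium reduce to Σ zᵢ(Kᵢ−1)/(1+ψ(Kᵢ−1)) = 0.
Check two-phase: ΣzᵢKᵢ = 1.3287 > 1 and Σzᵢ/Kᵢ = 1.1935 > 1, so g(0) = 0.3287 > 0 and g(1) = -0.1935 < 0.
Iterate (Newton) starting at ψ = 0.5:
  ψ = 0.5000: g = -0.04604, g' = -0.3754 → ψ = 0.3773
  ψ = 0.3773: g = 0.00517, g' = -0.4675 → ψ = 0.3884
  ψ = 0.3884: g = 0.00006, g' = -0.4571 → ψ = 0.3885
Converged at ψ = 0.3885.
Then V = ψ·F = 0.3885·87 = 33.8 mol/h and L = F − V = 53.2 mol/h.

L = 53.2 mol/h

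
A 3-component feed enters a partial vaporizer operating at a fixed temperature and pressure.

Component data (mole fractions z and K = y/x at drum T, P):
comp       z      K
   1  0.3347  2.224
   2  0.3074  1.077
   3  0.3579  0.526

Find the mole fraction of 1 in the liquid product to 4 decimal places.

x_1 = 0.1843

Newton iteration, ψ⁰ = 0.59:
  ψ = 0.5900: g = 0.02502, g' = -0.3257 → ψ = 0.6668
  ψ = 0.6668: g = 0.00004, g' = -0.3256 → ψ = 0.6669
Converged at ψ = 0.6669.
Compositions from xᵢ = zᵢ/(1+ψ(Kᵢ−1)), yᵢ = Kᵢxᵢ:
  1: x = 0.1843, y = 0.4098
  2: x = 0.2924, y = 0.3149
  3: x = 0.5233, y = 0.2753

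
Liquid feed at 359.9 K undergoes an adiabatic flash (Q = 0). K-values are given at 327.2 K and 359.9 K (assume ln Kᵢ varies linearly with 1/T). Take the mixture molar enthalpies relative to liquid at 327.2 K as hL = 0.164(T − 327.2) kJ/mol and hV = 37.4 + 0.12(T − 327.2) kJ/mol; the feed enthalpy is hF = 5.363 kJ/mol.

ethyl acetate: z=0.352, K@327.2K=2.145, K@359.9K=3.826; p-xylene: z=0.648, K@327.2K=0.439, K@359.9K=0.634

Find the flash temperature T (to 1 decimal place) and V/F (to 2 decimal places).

Adiabatic flash: solve Rachford–Rice at each trial T, then check hF = ψ·hV(T) + (1−ψ)·hL(T).
  T = 327.2 K: K = (2.145, 0.439), RR gives ψ = 0.062, H_out = 2.301 kJ/mol
  T = 359.9 K: K = (3.826, 0.634), RR gives ψ = 0.732, H_out = 31.703 kJ/mol
  T = 343.5 K: K = (2.902, 0.532), RR gives ψ = 0.411, H_out = 17.760 kJ/mol
  T = 335.4 K: K = (2.506, 0.485), RR gives ψ = 0.253, H_out = 10.710 kJ/mol
  T = 331.3 K: K = (2.321, 0.462), RR gives ψ = 0.163, H_out = 6.744 kJ/mol
  T = 329.2 K: K = (2.230, 0.450), RR gives ψ = 0.113, H_out = 4.541 kJ/mol
Linear interpolation between T = 329.2 (H_out = 4.541) and T = 331.3 (H_out = 6.744) on hF = 5.363 gives T ≈ 330.0 K, at which ψ = 0.13.

T = 330.0 K, V/F = 0.13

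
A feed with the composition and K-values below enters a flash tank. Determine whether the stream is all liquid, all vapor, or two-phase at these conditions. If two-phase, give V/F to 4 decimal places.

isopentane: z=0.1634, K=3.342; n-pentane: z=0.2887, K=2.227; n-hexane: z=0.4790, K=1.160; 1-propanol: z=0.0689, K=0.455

all vapor

ΣzᵢKᵢ = 1.7760; Σzᵢ/Kᵢ = 0.7429.
Since Σzᵢ/Kᵢ < 1 the mixture is above its dew point — single vapor phase.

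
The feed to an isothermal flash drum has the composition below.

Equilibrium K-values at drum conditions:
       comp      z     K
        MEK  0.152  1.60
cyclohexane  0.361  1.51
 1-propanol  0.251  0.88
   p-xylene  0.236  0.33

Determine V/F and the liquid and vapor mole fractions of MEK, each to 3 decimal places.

Rachford–Rice: g(V/F) = Σ zᵢ(Kᵢ−1)/(1+V/F(Kᵢ−1)) = 0.
Feasibility: ΣzᵢKᵢ = 1.087, Σzᵢ/Kᵢ = 1.334 — both > 1, two phases present.
Iterate (Newton) starting at V/F = 0.45:
  V/F = 0.450: g = -0.0367, g' = -0.317 → V/F = 0.334
  V/F = 0.334: g = -0.0019, g' = -0.286 → V/F = 0.328
Converged at V/F = 0.328.
Compositions from xᵢ = zᵢ/(1+V/F(Kᵢ−1)), yᵢ = Kᵢxᵢ:
  MEK: x = 0.127, y = 0.203
  cyclohexane: x = 0.309, y = 0.467
  1-propanol: x = 0.261, y = 0.230
  p-xylene: x = 0.302, y = 0.100

V/F = 0.328, x_MEK = 0.127, y_MEK = 0.203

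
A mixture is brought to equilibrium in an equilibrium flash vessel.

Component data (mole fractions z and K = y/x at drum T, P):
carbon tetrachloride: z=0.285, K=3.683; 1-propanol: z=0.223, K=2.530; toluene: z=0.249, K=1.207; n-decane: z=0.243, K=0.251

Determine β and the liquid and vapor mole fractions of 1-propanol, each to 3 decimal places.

Iterate (Newton) starting at β = 0.32:
  β = 0.320: g = 0.4494, g' = -1.074 → β = 0.738
  β = 0.738: g = 0.0543, g' = -1.036 → β = 0.791
  β = 0.791: g = -0.0027, g' = -1.145 → β = 0.788
Converged at β = 0.788.
Compositions from xᵢ = zᵢ/(1+β(Kᵢ−1)), yᵢ = Kᵢxᵢ:
  carbon tetrachloride: x = 0.091, y = 0.337
  1-propanol: x = 0.101, y = 0.256
  toluene: x = 0.214, y = 0.258
  n-decane: x = 0.593, y = 0.149

β = 0.788, x_1-propanol = 0.101, y_1-propanol = 0.256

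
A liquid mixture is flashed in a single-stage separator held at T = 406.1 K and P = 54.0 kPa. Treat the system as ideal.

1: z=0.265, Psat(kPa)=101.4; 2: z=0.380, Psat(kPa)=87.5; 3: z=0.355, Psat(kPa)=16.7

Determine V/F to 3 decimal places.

V/F = 0.441

Raoult's law: Kᵢ = Pᵢˢᵃᵗ/P = Pᵢˢᵃᵗ/54.0.
  K_1 = 101.4/54.0 = 1.87778, K_2 = 87.5/54.0 = 1.62037, K_3 = 16.7/54.0 = 0.30926
Material balance + equilibrium reduce to Σ zᵢ(Kᵢ−1)/(1+V/F(Kᵢ−1)) = 0.
Check two-phase: ΣzᵢKᵢ = 1.223 > 1 and Σzᵢ/Kᵢ = 1.524 > 1, so g(0) = 0.223 > 0 and g(1) = -0.524 < 0.
Newton iteration, V/F⁰ = 0.5:
  V/F = 0.500: g = -0.0330, g' = -0.579 → V/F = 0.443
  V/F = 0.443: g = -0.0009, g' = -0.548 → V/F = 0.441
Converged at V/F = 0.441.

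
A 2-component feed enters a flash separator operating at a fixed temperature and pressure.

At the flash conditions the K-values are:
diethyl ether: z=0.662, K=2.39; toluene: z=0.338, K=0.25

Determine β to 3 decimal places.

Let β = V/F and solve Σ zᵢ(Kᵢ−1)/(1+β(Kᵢ−1)) = 0.
Feasibility: ΣzᵢKᵢ = 1.667, Σzᵢ/Kᵢ = 1.629 — both > 1, two phases present.
Binary case is linear: z₁(K₁−1)(1+β(K₂−1)) + z₂(K₂−1)(1+β(K₁−1)) = 0
⇒ β = [z₁(K₁−1)+z₂(K₂−1)] / [−(K₁−1)(K₂−1)] = 0.6667/1.0425 = 0.640

β = 0.640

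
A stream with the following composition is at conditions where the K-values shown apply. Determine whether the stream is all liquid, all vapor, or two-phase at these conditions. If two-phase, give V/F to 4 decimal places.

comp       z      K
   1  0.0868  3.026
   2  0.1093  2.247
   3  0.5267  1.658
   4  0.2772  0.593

all vapor

ΣzᵢKᵢ = 1.5459; Σzᵢ/Kᵢ = 0.8625.
Since Σzᵢ/Kᵢ < 1 the mixture is above its dew point — single vapor phase.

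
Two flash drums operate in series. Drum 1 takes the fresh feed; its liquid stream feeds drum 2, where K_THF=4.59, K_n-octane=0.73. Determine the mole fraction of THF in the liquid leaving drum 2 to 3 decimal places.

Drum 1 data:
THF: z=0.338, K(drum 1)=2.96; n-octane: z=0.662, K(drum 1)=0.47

Drum 1:
Material balance + equilibrium reduce to Σ zᵢ(Kᵢ−1)/(1+ψ₁(Kᵢ−1)) = 0.
g(0) = ΣzᵢKᵢ − 1 = 0.312 and g(1) = 1 − Σzᵢ/Kᵢ = -0.523, so a root lies in (0, 1).
Binary case is linear: z₁(K₁−1)(1+ψ₁(K₂−1)) + z₂(K₂−1)(1+ψ₁(K₁−1)) = 0
⇒ ψ₁ = [z₁(K₁−1)+z₂(K₂−1)] / [−(K₁−1)(K₂−1)] = 0.3116/1.0388 = 0.300
Drum-1 compositions:
  THF: x = 0.213, y = 0.630
  n-octane: x = 0.787, y = 0.370
Drum-2 feed = drum-1 liquid: z₂ = (0.2129, 0.7871).
Drum 2:
Material balance + equilibrium reduce to Σ zᵢ(Kᵢ−1)/(1+ψ₂(Kᵢ−1)) = 0.
g(0) = ΣzᵢKᵢ − 1 = 0.552 and g(1) = 1 − Σzᵢ/Kᵢ = -0.125, so a root lies in (0, 1).
Binary case is linear: z₁(K₁−1)(1+ψ₂(K₂−1)) + z₂(K₂−1)(1+ψ₂(K₁−1)) = 0
⇒ ψ₂ = [z₁(K₁−1)+z₂(K₂−1)] / [−(K₁−1)(K₂−1)] = 0.5516/0.9693 = 0.569
  THF: x = 0.070, y = 0.321
  n-octane: x = 0.930, y = 0.679

x_THF (drum 2) = 0.070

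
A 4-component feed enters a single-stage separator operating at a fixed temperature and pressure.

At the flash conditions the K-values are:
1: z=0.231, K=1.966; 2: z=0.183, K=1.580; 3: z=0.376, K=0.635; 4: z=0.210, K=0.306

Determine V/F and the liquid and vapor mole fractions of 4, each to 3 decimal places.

Material balance + equilibrium reduce to Σ zᵢ(Kᵢ−1)/(1+V/F(Kᵢ−1)) = 0.
Feasibility: ΣzᵢKᵢ = 1.046, Σzᵢ/Kᵢ = 1.512 — both > 1, two phases present.
Newton iteration, V/F⁰ = 0.5:
  V/F = 0.500: g = -0.1583, g' = -0.447 → V/F = 0.146
  V/F = 0.146: g = -0.0137, g' = -0.399 → V/F = 0.112
Converged at V/F = 0.112.
Compositions from xᵢ = zᵢ/(1+V/F(Kᵢ−1)), yᵢ = Kᵢxᵢ:
  1: x = 0.208, y = 0.410
  2: x = 0.172, y = 0.272
  3: x = 0.392, y = 0.249
  4: x = 0.228, y = 0.070

V/F = 0.112, x_4 = 0.228, y_4 = 0.070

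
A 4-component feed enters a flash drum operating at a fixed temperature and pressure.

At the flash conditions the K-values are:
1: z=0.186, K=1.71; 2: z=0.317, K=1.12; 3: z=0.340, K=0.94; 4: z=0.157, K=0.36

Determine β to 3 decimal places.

Let β = V/F and solve Σ zᵢ(Kᵢ−1)/(1+β(Kᵢ−1)) = 0.
Check two-phase: ΣzᵢKᵢ = 1.049 > 1 and Σzᵢ/Kᵢ = 1.190 > 1, so g(0) = 0.049 > 0 and g(1) = -0.190 < 0.
Newton iteration, β⁰ = 0.67:
  β = 0.670: g = -0.0725, g' = -0.245 → β = 0.375
  β = 0.375: g = -0.0123, g' = -0.175 → β = 0.304
  β = 0.304: g = -0.0003, g' = -0.168 → β = 0.303
Converged at β = 0.303.

β = 0.303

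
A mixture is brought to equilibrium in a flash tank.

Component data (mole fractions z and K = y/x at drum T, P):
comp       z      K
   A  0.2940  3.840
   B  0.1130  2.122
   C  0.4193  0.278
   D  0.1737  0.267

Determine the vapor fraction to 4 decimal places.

ψ = 0.2969

Newton–Raphson from ψ = 0.5:
  ψ = 0.5000: g = -0.24850, g' = -1.2311 → ψ = 0.2982
  ψ = 0.2982: g = -0.00158, g' = -1.2829 → ψ = 0.2969
Converged at ψ = 0.2969.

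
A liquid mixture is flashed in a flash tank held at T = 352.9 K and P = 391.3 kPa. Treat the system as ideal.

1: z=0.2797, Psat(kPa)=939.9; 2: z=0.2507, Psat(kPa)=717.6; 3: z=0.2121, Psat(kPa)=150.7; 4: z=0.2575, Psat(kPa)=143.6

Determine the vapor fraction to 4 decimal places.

ψ = 0.4258

Raoult's law: Kᵢ = Pᵢˢᵃᵗ/P = Pᵢˢᵃᵗ/391.3.
  K_1 = 939.9/391.3 = 2.401993, K_2 = 717.6/391.3 = 1.833887, K_3 = 150.7/391.3 = 0.385127, K_4 = 143.6/391.3 = 0.366982
Rachford–Rice: g(ψ) = Σ zᵢ(Kᵢ−1)/(1+ψ(Kᵢ−1)) = 0.
Check two-phase: ΣzᵢKᵢ = 1.3078 > 1 and Σzᵢ/Kᵢ = 1.5055 > 1, so g(0) = 0.3078 > 0 and g(1) = -0.5055 < 0.
Iterate (Newton) starting at ψ = 0.42:
  ψ = 0.4200: g = 0.00378, g' = -0.6506 → ψ = 0.4258
Converged at ψ = 0.4258.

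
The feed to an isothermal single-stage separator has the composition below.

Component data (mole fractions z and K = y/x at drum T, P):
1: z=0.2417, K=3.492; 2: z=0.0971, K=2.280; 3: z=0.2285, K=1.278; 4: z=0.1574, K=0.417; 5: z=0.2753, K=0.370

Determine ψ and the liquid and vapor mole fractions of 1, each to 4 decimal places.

Material balance + equilibrium reduce to Σ zᵢ(Kᵢ−1)/(1+ψ(Kᵢ−1)) = 0.
Check two-phase: ΣzᵢKᵢ = 1.5249 > 1 and Σzᵢ/Kᵢ = 1.4121 > 1, so g(0) = 0.5249 > 0 and g(1) = -0.4121 < 0.
Newton–Raphson from ψ = 0.5:
  ψ = 0.5000: g = 0.01701, g' = -0.7097 → ψ = 0.5240
Converged at ψ = 0.5240.
Compositions from xᵢ = zᵢ/(1+ψ(Kᵢ−1)), yᵢ = Kᵢxᵢ:
  1: x = 0.1048, y = 0.3660
  2: x = 0.0581, y = 0.1325
  3: x = 0.1994, y = 0.2549
  4: x = 0.2266, y = 0.0945
  5: x = 0.4110, y = 0.1521

ψ = 0.5240, x_1 = 0.1048, y_1 = 0.3660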